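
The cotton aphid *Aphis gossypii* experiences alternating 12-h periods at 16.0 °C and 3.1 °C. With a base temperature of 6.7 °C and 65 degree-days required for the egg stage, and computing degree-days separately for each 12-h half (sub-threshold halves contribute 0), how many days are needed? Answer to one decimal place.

14.0 days

Day half: max(0, 16.0 − 6.7) × 0.5 = 9.3 × 0.5 = 4.65 DD.
Night half: max(0, 3.1 − 6.7) × 0.5 = 0.0 × 0.5 = 0.00 DD.
Per 24 h: 4.65 DD/day.
Duration = 65 / 4.65 = 13.978 ≈ 14.0 days.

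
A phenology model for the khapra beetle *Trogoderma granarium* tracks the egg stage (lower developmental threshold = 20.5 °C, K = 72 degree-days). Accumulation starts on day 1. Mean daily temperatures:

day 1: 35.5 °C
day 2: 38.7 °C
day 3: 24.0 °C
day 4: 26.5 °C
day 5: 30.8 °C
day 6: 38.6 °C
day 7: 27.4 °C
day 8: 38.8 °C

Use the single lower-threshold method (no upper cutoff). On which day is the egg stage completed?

day 7

Daily DD above 20.5 °C: 15.0, 18.2, 3.5, 6.0, 10.3, 18.1, 6.9, 18.3.
Cumulative: 15.0, 33.2, 36.7, 42.7, 53.0, 71.1, 78.0, 96.3.
The total first reaches 72 DD on day 7.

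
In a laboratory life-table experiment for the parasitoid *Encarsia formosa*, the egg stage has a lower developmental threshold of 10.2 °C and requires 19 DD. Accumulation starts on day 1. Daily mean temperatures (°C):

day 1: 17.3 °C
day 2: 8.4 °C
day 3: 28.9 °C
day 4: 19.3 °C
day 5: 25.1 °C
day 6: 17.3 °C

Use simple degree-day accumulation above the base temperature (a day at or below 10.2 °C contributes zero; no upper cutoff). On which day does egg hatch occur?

day 3

Daily DD above 10.2 °C: 7.1, 0.0, 18.7, 9.1, 14.9, 7.1.
Cumulative: 7.1, 7.1, 25.8, 34.9, 49.8, 56.9.
The total first reaches 19 DD on day 3.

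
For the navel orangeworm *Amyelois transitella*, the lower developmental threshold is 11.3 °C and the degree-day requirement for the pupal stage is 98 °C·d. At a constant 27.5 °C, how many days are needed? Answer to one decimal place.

Daily accumulation = 27.5 − 11.3 = 16.2 DD/day.
Duration = 98 / 16.2 = 6.049 ≈ 6.0 days.

6.0 days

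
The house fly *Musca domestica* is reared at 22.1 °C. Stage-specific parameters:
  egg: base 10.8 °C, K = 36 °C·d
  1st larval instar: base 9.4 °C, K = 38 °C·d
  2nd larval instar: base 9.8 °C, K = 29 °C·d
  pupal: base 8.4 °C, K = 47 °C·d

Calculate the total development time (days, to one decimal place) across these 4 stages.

12.0 days

egg: 36 / (22.1 − 10.8) = 36 / 11.3 = 3.186 d.
1st larval instar: 38 / (22.1 − 9.4) = 38 / 12.7 = 2.992 d.
2nd larval instar: 29 / (22.1 − 9.8) = 29 / 12.3 = 2.358 d.
pupal: 47 / (22.1 − 8.4) = 47 / 13.7 = 3.431 d.
Sum = 11.966 ≈ 12.0 days.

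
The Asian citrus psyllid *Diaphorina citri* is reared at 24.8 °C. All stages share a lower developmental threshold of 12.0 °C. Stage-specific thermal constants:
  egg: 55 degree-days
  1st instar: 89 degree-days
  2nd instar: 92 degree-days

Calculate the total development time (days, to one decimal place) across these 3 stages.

Daily accumulation at 24.8 °C = 24.8 − 12.0 = 12.8 DD/day.
Total K = 55 + 89 + 92 = 236 DD.
Total duration = 236 / 12.8 = 18.438 ≈ 18.4 days.

18.4 days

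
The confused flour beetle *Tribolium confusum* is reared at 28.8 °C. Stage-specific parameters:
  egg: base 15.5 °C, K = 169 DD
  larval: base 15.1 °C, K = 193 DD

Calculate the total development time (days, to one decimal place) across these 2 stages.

egg: 169 / (28.8 − 15.5) = 169 / 13.3 = 12.707 d.
larval: 193 / (28.8 − 15.1) = 193 / 13.7 = 14.088 d.
Sum = 26.794 ≈ 26.8 days.

26.8 days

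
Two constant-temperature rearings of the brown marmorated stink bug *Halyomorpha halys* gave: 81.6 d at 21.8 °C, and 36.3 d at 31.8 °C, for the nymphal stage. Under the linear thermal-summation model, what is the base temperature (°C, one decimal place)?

13.8 °C

Equal thermal constants: D₁(T₁ − T_b) = D₂(T₂ − T_b).
81.6·(21.8 − T_b) = 36.3·(31.8 − T_b)
T_b = (81.6·21.8 − 36.3·31.8) / (81.6 − 36.3) = 624.54 / 45.3 = 13.787 °C ≈ 13.8 °C.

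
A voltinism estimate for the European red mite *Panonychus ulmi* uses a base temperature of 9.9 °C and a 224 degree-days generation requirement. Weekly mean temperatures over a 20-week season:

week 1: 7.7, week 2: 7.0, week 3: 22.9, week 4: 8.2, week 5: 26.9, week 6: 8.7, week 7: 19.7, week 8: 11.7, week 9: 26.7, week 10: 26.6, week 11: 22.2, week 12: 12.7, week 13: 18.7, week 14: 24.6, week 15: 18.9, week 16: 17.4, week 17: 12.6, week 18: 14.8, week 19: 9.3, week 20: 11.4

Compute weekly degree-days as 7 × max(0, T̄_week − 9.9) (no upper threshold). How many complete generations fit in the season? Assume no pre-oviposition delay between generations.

Weekly DD (7 × max(0, T̄ − 9.9)): 0.0, 0.0, 91.0, 0.0, 119.0, 0.0, 68.6, 12.6, 117.6, 116.9, 86.1, 19.6, 61.6, 102.9, 63.0, 52.5, 18.9, 34.3, 0.0, 10.5.
Season total = 975.1 DD.
Complete generations = ⌊975.1 / 224⌋ = 4.

4 generations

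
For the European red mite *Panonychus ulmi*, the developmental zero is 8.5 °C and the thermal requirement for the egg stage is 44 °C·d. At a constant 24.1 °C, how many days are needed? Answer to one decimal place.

2.8 days

Daily accumulation = 24.1 − 8.5 = 15.6 DD/day.
Duration = 44 / 15.6 = 2.821 ≈ 2.8 days.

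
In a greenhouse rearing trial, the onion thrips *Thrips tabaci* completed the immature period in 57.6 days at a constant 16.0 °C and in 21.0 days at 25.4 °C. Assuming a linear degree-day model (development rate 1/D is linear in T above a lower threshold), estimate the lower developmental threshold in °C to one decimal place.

10.6 °C

Under the model K = D·(T − T_b), so D₁·(T₁ − T_b) = D₂·(T₂ − T_b).
57.6·(16.0 − T_b) = 21.0·(25.4 − T_b)
T_b = (57.6·16.0 − 21.0·25.4) / (57.6 − 21.0) = 388.20 / 36.6 = 10.607 °C ≈ 10.6 °C.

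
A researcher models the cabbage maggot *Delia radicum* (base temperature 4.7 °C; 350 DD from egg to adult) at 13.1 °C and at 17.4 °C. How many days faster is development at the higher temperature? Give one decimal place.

At 13.1 °C: 350 / (13.1 − 4.7) = 350 / 8.4 = 41.667 d.
At 17.4 °C: 350 / (17.4 − 4.7) = 350 / 12.7 = 27.559 d.
Difference = |41.667 − 27.559| = 14.108 ≈ 14.1 days.

14.1 days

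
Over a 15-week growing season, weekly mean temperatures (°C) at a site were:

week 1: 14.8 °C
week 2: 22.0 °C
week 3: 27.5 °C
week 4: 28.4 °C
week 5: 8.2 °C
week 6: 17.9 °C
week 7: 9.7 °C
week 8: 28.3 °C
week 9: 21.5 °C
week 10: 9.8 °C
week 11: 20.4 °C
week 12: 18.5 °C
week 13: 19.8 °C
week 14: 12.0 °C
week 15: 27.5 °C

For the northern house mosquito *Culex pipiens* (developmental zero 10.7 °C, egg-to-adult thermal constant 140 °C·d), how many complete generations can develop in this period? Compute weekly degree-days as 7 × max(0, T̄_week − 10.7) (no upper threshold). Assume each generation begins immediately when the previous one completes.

6 generations

Weekly DD (7 × max(0, T̄ − 10.7)): 28.7, 79.1, 117.6, 123.9, 0.0, 50.4, 0.0, 123.2, 75.6, 0.0, 67.9, 54.6, 63.7, 9.1, 117.6.
Season total = 911.4 DD.
Complete generations = ⌊911.4 / 140⌋ = 6.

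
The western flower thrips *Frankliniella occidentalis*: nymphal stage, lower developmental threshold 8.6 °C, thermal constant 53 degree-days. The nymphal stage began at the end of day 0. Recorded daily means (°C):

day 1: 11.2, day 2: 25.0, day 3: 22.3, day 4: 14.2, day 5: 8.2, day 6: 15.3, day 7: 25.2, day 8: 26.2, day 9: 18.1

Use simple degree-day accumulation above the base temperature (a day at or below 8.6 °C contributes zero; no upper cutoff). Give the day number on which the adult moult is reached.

day 7

Daily DD above 8.6 °C: 2.6, 16.4, 13.7, 5.6, 0.0, 6.7, 16.6, 17.6, 9.5.
Cumulative: 2.6, 19.0, 32.7, 38.3, 38.3, 45.0, 61.6, 79.2, 88.7.
The total first reaches 53 DD on day 7.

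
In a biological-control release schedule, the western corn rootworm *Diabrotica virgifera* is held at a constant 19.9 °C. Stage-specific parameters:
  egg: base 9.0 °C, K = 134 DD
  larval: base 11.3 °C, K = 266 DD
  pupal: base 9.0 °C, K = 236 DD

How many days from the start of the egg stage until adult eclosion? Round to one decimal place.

egg: 134 / (19.9 − 9.0) = 134 / 10.9 = 12.294 d.
larval: 266 / (19.9 − 11.3) = 266 / 8.6 = 30.930 d.
pupal: 236 / (19.9 − 9.0) = 236 / 10.9 = 21.651 d.
Sum = 64.875 ≈ 64.9 days.

64.9 days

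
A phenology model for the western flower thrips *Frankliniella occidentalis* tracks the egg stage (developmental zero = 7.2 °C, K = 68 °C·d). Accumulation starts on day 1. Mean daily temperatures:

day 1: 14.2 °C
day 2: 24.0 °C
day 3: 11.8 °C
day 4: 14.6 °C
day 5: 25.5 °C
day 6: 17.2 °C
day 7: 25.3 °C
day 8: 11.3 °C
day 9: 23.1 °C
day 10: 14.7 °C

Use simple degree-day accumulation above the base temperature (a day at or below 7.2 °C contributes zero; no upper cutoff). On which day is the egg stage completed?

day 7

Daily DD above 7.2 °C: 7.0, 16.8, 4.6, 7.4, 18.3, 10.0, 18.1, 4.1, 15.9, 7.5.
Cumulative: 7.0, 23.8, 28.4, 35.8, 54.1, 64.1, 82.2, 86.3, 102.2, 109.7.
The total first reaches 68 DD on day 7.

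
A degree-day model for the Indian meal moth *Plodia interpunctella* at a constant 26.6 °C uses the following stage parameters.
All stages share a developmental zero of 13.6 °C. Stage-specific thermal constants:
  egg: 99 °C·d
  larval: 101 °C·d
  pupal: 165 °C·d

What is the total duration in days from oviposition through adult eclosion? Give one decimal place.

Daily accumulation at 26.6 °C = 26.6 − 13.6 = 13.0 DD/day.
Total K = 99 + 101 + 165 = 365 DD.
Total duration = 365 / 13.0 = 28.077 ≈ 28.1 days.

28.1 days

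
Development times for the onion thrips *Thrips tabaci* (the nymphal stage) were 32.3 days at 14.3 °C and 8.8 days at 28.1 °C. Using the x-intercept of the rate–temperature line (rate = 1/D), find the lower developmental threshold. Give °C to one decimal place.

9.1 °C

Under the model K = D·(T − T_b), so D₁·(T₁ − T_b) = D₂·(T₂ − T_b).
32.3·(14.3 − T_b) = 8.8·(28.1 − T_b)
T_b = (32.3·14.3 − 8.8·28.1) / (32.3 − 8.8) = 214.61 / 23.5 = 9.132 °C ≈ 9.1 °C.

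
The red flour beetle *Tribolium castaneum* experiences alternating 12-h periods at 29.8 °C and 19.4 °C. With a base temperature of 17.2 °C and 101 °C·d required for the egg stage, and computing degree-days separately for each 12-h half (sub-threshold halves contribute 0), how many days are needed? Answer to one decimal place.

Day half: max(0, 29.8 − 17.2) × 0.5 = 12.6 × 0.5 = 6.30 DD.
Night half: max(0, 19.4 − 17.2) × 0.5 = 2.2 × 0.5 = 1.10 DD.
Per 24 h: 7.40 DD/day.
Duration = 101 / 7.40 = 13.649 ≈ 13.6 days.

13.6 days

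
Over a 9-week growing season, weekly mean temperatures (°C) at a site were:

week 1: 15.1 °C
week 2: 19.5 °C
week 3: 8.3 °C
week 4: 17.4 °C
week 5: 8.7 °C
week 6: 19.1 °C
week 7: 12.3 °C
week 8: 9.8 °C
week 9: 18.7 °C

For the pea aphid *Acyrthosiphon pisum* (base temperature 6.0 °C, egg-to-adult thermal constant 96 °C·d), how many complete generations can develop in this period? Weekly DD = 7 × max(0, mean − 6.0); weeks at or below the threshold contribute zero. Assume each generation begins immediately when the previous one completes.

Weekly DD (7 × max(0, T̄ − 6.0)): 63.7, 94.5, 16.1, 79.8, 18.9, 91.7, 44.1, 26.6, 88.9.
Season total = 524.3 DD.
Complete generations = ⌊524.3 / 96⌋ = 5.

5 generations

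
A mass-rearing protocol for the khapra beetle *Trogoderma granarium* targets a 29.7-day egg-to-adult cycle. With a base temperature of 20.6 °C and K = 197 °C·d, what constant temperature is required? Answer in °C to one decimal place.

Required daily accumulation = 197 / 29.7 = 6.633 DD/day.
T = T_base + 6.633 = 20.6 + 6.633 = 27.233 ≈ 27.2 °C.

27.2 °C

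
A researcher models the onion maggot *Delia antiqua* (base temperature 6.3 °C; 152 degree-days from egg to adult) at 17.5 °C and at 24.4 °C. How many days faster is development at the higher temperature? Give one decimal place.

At 17.5 °C: 152 / (17.5 − 6.3) = 152 / 11.2 = 13.571 d.
At 24.4 °C: 152 / (24.4 − 6.3) = 152 / 18.1 = 8.398 d.
Difference = |13.571 − 8.398| = 5.174 ≈ 5.2 days.

5.2 days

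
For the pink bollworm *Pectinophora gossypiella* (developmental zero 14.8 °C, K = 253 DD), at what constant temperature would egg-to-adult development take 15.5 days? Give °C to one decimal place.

Required daily accumulation = 253 / 15.5 = 16.323 DD/day.
T = T_base + 16.323 = 14.8 + 16.323 = 31.123 ≈ 31.1 °C.

31.1 °C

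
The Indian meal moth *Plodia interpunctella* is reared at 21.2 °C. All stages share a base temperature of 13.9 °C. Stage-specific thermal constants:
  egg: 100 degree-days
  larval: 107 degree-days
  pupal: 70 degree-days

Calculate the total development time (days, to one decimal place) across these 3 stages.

37.9 days

Daily accumulation at 21.2 °C = 21.2 − 13.9 = 7.3 DD/day.
Total K = 100 + 107 + 70 = 277 DD.
Total duration = 277 / 7.3 = 37.945 ≈ 37.9 days.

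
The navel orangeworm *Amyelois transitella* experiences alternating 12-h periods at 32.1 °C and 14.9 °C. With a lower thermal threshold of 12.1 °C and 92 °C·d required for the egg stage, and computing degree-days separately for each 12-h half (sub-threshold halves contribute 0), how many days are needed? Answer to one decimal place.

8.1 days

Day half: max(0, 32.1 − 12.1) × 0.5 = 20.0 × 0.5 = 10.00 DD.
Night half: max(0, 14.9 − 12.1) × 0.5 = 2.8 × 0.5 = 1.40 DD.
Per 24 h: 11.40 DD/day.
Duration = 92 / 11.40 = 8.070 ≈ 8.1 days.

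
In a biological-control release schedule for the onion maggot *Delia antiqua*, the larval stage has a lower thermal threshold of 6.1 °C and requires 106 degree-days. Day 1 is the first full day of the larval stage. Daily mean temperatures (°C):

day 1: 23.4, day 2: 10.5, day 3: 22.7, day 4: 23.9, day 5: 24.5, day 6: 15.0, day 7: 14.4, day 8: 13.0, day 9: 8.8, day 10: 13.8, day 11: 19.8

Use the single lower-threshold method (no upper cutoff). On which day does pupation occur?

day 10

Daily DD above 6.1 °C: 17.3, 4.4, 16.6, 17.8, 18.4, 8.9, 8.3, 6.9, 2.7, 7.7, 13.7.
Cumulative: 17.3, 21.7, 38.3, 56.1, 74.5, 83.4, 91.7, 98.6, 101.3, 109.0, 122.7.
The total first reaches 106 DD on day 10.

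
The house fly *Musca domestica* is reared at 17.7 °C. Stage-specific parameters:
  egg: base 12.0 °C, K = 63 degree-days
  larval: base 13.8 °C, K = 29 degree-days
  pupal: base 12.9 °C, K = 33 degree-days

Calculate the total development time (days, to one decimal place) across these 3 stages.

egg: 63 / (17.7 − 12.0) = 63 / 5.7 = 11.053 d.
larval: 29 / (17.7 − 13.8) = 29 / 3.9 = 7.436 d.
pupal: 33 / (17.7 − 12.9) = 33 / 4.8 = 6.875 d.
Sum = 25.364 ≈ 25.4 days.

25.4 days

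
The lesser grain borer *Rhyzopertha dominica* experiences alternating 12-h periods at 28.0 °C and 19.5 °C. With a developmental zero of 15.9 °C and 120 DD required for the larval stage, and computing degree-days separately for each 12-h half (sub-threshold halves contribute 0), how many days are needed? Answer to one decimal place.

Day half: max(0, 28.0 − 15.9) × 0.5 = 12.1 × 0.5 = 6.05 DD.
Night half: max(0, 19.5 − 15.9) × 0.5 = 3.6 × 0.5 = 1.80 DD.
Per 24 h: 7.85 DD/day.
Duration = 120 / 7.85 = 15.287 ≈ 15.3 days.

15.3 days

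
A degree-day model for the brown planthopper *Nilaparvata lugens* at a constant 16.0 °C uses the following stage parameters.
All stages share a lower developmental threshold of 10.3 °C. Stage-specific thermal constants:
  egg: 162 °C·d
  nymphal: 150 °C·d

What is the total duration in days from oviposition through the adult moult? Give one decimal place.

54.7 days

Daily accumulation at 16.0 °C = 16.0 − 10.3 = 5.7 DD/day.
Total K = 162 + 150 = 312 DD.
Total duration = 312 / 5.7 = 54.737 ≈ 54.7 days.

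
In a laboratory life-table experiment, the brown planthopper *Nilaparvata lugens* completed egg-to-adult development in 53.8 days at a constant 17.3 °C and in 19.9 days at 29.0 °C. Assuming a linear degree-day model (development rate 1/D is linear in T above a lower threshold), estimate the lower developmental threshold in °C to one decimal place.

Linear rate model ⇒ the product D·(T − T_b) is constant across temperatures.
53.8·(17.3 − T_b) = 19.9·(29.0 − T_b)
T_b = (53.8·17.3 − 19.9·29.0) / (53.8 − 19.9) = 353.64 / 33.9 = 10.432 °C ≈ 10.4 °C.

10.4 °C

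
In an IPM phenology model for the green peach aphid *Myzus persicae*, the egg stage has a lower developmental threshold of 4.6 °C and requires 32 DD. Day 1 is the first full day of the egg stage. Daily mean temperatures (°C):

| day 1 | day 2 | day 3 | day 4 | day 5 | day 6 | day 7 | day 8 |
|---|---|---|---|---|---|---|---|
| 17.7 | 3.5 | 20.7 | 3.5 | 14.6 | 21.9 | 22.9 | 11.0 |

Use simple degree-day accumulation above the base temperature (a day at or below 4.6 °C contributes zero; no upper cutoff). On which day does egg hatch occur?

Daily DD above 4.6 °C: 13.1, 0.0, 16.1, 0.0, 10.0, 17.3, 18.3, 6.4.
Cumulative: 13.1, 13.1, 29.2, 29.2, 39.2, 56.5, 74.8, 81.2.
The total first reaches 32 DD on day 5.

day 5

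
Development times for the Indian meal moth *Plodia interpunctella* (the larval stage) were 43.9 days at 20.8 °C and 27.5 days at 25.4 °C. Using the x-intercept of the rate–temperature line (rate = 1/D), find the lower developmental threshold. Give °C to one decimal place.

13.1 °C

Under the model K = D·(T − T_b), so D₁·(T₁ − T_b) = D₂·(T₂ − T_b).
43.9·(20.8 − T_b) = 27.5·(25.4 − T_b)
T_b = (43.9·20.8 − 27.5·25.4) / (43.9 − 27.5) = 214.62 / 16.4 = 13.087 °C ≈ 13.1 °C.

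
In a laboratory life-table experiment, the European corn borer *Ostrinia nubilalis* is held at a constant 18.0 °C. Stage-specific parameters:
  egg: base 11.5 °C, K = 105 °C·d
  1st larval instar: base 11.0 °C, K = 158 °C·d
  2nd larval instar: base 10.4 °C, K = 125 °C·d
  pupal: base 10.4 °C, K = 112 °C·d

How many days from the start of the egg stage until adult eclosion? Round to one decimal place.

egg: 105 / (18.0 − 11.5) = 105 / 6.5 = 16.154 d.
1st larval instar: 158 / (18.0 − 11.0) = 158 / 7.0 = 22.571 d.
2nd larval instar: 125 / (18.0 − 10.4) = 125 / 7.6 = 16.447 d.
pupal: 112 / (18.0 − 10.4) = 112 / 7.6 = 14.737 d.
Sum = 69.909 ≈ 69.9 days.

69.9 days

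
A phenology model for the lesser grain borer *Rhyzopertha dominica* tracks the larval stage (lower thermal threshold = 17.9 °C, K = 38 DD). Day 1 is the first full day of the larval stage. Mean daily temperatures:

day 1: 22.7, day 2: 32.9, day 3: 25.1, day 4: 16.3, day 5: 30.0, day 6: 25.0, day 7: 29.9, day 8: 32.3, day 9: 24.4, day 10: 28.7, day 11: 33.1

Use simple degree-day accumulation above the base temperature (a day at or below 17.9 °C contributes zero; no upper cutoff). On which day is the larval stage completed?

day 5

Daily DD above 17.9 °C: 4.8, 15.0, 7.2, 0.0, 12.1, 7.1, 12.0, 14.4, 6.5, 10.8, 15.2.
Cumulative: 4.8, 19.8, 27.0, 27.0, 39.1, 46.2, 58.2, 72.6, 79.1, 89.9, 105.1.
The total first reaches 38 DD on day 5.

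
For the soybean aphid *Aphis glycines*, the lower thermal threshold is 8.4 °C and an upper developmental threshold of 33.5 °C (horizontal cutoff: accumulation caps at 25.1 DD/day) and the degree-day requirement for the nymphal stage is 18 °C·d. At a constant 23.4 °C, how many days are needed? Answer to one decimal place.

1.2 days

Daily accumulation = 23.4 − 8.4 = 15.0 DD/day.
Duration = 18 / 15.0 = 1.200 ≈ 1.2 days.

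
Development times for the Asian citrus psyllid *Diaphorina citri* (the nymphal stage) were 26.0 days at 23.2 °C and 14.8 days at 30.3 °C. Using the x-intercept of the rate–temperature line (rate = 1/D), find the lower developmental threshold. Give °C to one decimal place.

13.8 °C

Equal thermal constants: D₁(T₁ − T_b) = D₂(T₂ − T_b).
26.0·(23.2 − T_b) = 14.8·(30.3 − T_b)
T_b = (26.0·23.2 − 14.8·30.3) / (26.0 − 14.8) = 154.76 / 11.2 = 13.818 °C ≈ 13.8 °C.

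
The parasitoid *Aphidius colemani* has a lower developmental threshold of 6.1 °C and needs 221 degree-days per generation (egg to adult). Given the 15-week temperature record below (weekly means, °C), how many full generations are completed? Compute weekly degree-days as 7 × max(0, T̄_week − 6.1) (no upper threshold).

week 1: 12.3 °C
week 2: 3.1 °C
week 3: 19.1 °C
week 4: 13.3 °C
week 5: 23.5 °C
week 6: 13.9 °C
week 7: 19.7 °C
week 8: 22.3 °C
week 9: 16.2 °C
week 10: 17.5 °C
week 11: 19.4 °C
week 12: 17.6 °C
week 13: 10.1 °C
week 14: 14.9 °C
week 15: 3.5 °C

Weekly DD (7 × max(0, T̄ − 6.1)): 43.4, 0.0, 91.0, 50.4, 121.8, 54.6, 95.2, 113.4, 70.7, 79.8, 93.1, 80.5, 28.0, 61.6, 0.0.
Season total = 983.5 DD.
Complete generations = ⌊983.5 / 221⌋ = 4.

4 generations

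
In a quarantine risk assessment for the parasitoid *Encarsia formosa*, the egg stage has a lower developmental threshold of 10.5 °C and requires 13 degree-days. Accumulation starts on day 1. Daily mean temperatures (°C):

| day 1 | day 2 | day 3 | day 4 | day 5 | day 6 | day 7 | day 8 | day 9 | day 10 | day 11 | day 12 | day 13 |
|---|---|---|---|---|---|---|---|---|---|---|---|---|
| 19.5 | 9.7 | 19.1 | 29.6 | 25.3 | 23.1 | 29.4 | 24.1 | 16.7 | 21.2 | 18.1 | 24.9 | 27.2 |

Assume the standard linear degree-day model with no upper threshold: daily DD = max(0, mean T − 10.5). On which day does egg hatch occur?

day 3

Daily DD above 10.5 °C: 9.0, 0.0, 8.6, 19.1, 14.8, 12.6, 18.9, 13.6, 6.2, 10.7, 7.6, 14.4, 16.7.
Cumulative: 9.0, 9.0, 17.6, 36.7, 51.5, 64.1, 83.0, 96.6, 102.8, 113.5, 121.1, 135.5, 152.2.
The total first reaches 13 DD on day 3.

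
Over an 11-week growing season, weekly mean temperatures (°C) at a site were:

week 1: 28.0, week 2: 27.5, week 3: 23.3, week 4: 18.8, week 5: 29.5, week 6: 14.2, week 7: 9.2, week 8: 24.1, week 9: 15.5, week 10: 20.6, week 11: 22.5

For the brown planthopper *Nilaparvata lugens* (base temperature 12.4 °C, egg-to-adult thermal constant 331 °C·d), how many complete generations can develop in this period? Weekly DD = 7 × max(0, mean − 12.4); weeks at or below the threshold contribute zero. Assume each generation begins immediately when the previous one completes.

2 generations

Weekly DD (7 × max(0, T̄ − 12.4)): 109.2, 105.7, 76.3, 44.8, 119.7, 12.6, 0.0, 81.9, 21.7, 57.4, 70.7.
Season total = 700.0 DD.
Complete generations = ⌊700.0 / 331⌋ = 2.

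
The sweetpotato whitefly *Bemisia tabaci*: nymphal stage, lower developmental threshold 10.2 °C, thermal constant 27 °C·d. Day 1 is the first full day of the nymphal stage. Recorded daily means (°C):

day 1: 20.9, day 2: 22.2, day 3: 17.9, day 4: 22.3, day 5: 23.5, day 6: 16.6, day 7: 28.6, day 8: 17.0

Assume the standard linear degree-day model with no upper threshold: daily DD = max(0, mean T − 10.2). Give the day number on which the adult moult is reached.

Daily DD above 10.2 °C: 10.7, 12.0, 7.7, 12.1, 13.3, 6.4, 18.4, 6.8.
Cumulative: 10.7, 22.7, 30.4, 42.5, 55.8, 62.2, 80.6, 87.4.
The total first reaches 27 DD on day 3.

day 3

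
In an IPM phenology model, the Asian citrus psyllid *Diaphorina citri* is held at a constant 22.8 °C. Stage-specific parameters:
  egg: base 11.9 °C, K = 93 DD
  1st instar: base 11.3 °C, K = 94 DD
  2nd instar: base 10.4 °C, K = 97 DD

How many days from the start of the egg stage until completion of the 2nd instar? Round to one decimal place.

24.5 days

egg: 93 / (22.8 − 11.9) = 93 / 10.9 = 8.532 d.
1st instar: 94 / (22.8 − 11.3) = 94 / 11.5 = 8.174 d.
2nd instar: 97 / (22.8 − 10.4) = 97 / 12.4 = 7.823 d.
Sum = 24.529 ≈ 24.5 days.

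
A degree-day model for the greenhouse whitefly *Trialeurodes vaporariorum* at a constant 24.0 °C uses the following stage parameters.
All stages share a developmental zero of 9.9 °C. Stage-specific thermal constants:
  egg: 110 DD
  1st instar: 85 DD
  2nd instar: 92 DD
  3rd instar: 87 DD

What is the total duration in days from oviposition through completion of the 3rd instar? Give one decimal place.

26.5 days

Daily accumulation at 24.0 °C = 24.0 − 9.9 = 14.1 DD/day.
Total K = 110 + 85 + 92 + 87 = 374 DD.
Total duration = 374 / 14.1 = 26.525 ≈ 26.5 days.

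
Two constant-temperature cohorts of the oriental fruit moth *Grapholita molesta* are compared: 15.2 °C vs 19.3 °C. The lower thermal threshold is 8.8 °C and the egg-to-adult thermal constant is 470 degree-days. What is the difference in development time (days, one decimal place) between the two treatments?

At 15.2 °C: 470 / (15.2 − 8.8) = 470 / 6.4 = 73.438 d.
At 19.3 °C: 470 / (19.3 − 8.8) = 470 / 10.5 = 44.762 d.
Difference = |73.438 − 44.762| = 28.676 ≈ 28.7 days.

28.7 days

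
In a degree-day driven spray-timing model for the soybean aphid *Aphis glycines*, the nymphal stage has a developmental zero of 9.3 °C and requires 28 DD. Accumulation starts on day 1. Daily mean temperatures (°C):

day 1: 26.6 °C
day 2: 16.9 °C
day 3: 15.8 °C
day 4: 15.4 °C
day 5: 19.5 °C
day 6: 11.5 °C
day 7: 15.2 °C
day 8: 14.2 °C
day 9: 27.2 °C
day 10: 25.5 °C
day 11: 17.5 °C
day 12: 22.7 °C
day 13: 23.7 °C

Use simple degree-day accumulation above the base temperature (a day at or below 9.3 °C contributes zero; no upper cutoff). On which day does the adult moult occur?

Daily DD above 9.3 °C: 17.3, 7.6, 6.5, 6.1, 10.2, 2.2, 5.9, 4.9, 17.9, 16.2, 8.2, 13.4, 14.4.
Cumulative: 17.3, 24.9, 31.4, 37.5, 47.7, 49.9, 55.8, 60.7, 78.6, 94.8, 103.0, 116.4, 130.8.
The total first reaches 28 DD on day 3.

day 3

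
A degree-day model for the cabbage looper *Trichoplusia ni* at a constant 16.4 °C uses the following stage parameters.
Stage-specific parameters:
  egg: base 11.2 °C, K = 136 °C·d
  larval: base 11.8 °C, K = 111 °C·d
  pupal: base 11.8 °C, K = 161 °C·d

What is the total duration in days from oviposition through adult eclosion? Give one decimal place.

egg: 136 / (16.4 − 11.2) = 136 / 5.2 = 26.154 d.
larval: 111 / (16.4 − 11.8) = 111 / 4.6 = 24.130 d.
pupal: 161 / (16.4 − 11.8) = 161 / 4.6 = 35.000 d.
Sum = 85.284 ≈ 85.3 days.

85.3 days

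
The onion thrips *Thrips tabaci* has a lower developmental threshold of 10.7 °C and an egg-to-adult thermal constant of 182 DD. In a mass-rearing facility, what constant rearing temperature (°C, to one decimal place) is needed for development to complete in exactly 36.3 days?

15.7 °C

Required daily accumulation = 182 / 36.3 = 5.014 DD/day.
T = T_base + 5.014 = 10.7 + 5.014 = 15.714 ≈ 15.7 °C.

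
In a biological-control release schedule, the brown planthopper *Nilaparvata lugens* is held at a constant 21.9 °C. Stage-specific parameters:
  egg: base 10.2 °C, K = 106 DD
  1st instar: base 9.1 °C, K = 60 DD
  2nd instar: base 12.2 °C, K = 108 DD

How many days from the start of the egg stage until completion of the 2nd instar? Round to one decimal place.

egg: 106 / (21.9 − 10.2) = 106 / 11.7 = 9.060 d.
1st instar: 60 / (21.9 − 9.1) = 60 / 12.8 = 4.688 d.
2nd instar: 108 / (21.9 − 12.2) = 108 / 9.7 = 11.134 d.
Sum = 24.881 ≈ 24.9 days.

24.9 days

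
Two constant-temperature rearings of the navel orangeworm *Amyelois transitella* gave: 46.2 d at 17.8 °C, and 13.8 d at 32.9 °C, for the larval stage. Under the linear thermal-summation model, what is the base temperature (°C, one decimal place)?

Linear rate model ⇒ the product D·(T − T_b) is constant across temperatures.
46.2·(17.8 − T_b) = 13.8·(32.9 − T_b)
T_b = (46.2·17.8 − 13.8·32.9) / (46.2 − 13.8) = 368.34 / 32.4 = 11.369 °C ≈ 11.4 °C.

11.4 °C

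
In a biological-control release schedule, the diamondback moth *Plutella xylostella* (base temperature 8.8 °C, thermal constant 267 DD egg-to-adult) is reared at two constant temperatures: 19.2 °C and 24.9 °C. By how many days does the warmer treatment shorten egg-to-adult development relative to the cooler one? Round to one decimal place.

9.1 days

At 19.2 °C: 267 / (19.2 − 8.8) = 267 / 10.4 = 25.673 d.
At 24.9 °C: 267 / (24.9 − 8.8) = 267 / 16.1 = 16.584 d.
Difference = |25.673 − 16.584| = 9.089 ≈ 9.1 days.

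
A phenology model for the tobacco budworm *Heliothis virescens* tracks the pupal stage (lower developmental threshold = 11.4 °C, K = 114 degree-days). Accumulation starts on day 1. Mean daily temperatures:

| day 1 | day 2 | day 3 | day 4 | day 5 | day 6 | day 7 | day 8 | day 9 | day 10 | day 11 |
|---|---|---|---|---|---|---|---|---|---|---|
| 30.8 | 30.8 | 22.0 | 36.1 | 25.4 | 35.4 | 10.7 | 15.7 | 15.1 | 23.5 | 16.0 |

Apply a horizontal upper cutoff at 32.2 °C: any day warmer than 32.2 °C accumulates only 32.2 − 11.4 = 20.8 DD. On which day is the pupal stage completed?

Daily DD above 11.4 °C (capped at 20.8): 19.4, 19.4, 10.6, 20.8, 14.0, 20.8, 0.0, 4.3, 3.7, 12.1, 4.6.
Cumulative: 19.4, 38.8, 49.4, 70.2, 84.2, 105.0, 105.0, 109.3, 113.0, 125.1, 129.7.
The total first reaches 114 DD on day 10.

day 10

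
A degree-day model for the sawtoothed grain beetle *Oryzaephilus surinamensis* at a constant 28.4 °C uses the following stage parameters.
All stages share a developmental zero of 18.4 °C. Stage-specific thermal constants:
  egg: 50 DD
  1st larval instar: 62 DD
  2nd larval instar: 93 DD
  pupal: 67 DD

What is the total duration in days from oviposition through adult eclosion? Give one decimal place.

27.2 days

Daily accumulation at 28.4 °C = 28.4 − 18.4 = 10.0 DD/day.
Total K = 50 + 62 + 93 + 67 = 272 DD.
Total duration = 272 / 10.0 = 27.200 ≈ 27.2 days.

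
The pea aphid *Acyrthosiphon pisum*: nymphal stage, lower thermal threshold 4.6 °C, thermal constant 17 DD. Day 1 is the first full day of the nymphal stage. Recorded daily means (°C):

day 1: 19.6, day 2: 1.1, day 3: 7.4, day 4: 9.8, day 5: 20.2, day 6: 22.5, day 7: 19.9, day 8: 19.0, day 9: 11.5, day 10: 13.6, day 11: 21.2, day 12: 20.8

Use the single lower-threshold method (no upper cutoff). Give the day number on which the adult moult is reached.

Daily DD above 4.6 °C: 15.0, 0.0, 2.8, 5.2, 15.6, 17.9, 15.3, 14.4, 6.9, 9.0, 16.6, 16.2.
Cumulative: 15.0, 15.0, 17.8, 23.0, 38.6, 56.5, 71.8, 86.2, 93.1, 102.1, 118.7, 134.9.
The total first reaches 17 DD on day 3.

day 3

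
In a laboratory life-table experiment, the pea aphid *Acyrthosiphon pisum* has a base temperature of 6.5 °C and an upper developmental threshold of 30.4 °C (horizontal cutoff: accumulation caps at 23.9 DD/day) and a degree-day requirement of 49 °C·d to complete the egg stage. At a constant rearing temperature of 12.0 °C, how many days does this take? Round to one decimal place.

8.9 days

Daily accumulation = 12.0 − 6.5 = 5.5 DD/day.
Duration = 49 / 5.5 = 8.909 ≈ 8.9 days.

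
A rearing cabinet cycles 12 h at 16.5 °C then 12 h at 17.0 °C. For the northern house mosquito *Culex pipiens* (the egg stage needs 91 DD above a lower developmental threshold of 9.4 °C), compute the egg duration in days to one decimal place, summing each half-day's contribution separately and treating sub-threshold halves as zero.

12.4 days

Day half: max(0, 16.5 − 9.4) × 0.5 = 7.1 × 0.5 = 3.55 DD.
Night half: max(0, 17.0 − 9.4) × 0.5 = 7.6 × 0.5 = 3.80 DD.
Per 24 h: 7.35 DD/day.
Duration = 91 / 7.35 = 12.381 ≈ 12.4 days.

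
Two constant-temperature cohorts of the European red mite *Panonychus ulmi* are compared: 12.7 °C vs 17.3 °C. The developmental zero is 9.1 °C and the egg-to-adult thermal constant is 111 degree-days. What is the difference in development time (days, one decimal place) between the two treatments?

At 12.7 °C: 111 / (12.7 − 9.1) = 111 / 3.6 = 30.833 d.
At 17.3 °C: 111 / (17.3 − 9.1) = 111 / 8.2 = 13.537 d.
Difference = |30.833 − 13.537| = 17.297 ≈ 17.3 days.

17.3 days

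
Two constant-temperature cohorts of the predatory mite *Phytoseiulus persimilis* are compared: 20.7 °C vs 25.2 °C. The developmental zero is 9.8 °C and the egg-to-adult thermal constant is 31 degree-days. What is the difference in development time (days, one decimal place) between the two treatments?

0.8 days

At 20.7 °C: 31 / (20.7 − 9.8) = 31 / 10.9 = 2.844 d.
At 25.2 °C: 31 / (25.2 − 9.8) = 31 / 15.4 = 2.013 d.
Difference = |2.844 − 2.013| = 0.831 ≈ 0.8 days.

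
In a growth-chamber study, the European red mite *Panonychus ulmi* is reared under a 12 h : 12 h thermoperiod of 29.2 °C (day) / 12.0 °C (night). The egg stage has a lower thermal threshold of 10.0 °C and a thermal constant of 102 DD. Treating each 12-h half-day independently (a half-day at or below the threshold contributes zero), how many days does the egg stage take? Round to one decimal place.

Day half: max(0, 29.2 − 10.0) × 0.5 = 19.2 × 0.5 = 9.60 DD.
Night half: max(0, 12.0 − 10.0) × 0.5 = 2.0 × 0.5 = 1.00 DD.
Per 24 h: 10.60 DD/day.
Duration = 102 / 10.60 = 9.623 ≈ 9.6 days.

9.6 days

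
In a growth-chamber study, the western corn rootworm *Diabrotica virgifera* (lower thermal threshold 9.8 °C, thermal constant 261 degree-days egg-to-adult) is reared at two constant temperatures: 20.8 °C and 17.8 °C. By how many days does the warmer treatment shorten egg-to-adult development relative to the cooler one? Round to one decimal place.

8.9 days

At 20.8 °C: 261 / (20.8 − 9.8) = 261 / 11.0 = 23.727 d.
At 17.8 °C: 261 / (17.8 − 9.8) = 261 / 8.0 = 32.625 d.
Difference = |23.727 − 32.625| = 8.898 ≈ 8.9 days.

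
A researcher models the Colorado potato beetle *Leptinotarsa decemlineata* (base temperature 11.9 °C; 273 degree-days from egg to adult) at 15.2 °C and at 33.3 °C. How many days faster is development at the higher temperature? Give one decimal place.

At 15.2 °C: 273 / (15.2 − 11.9) = 273 / 3.3 = 82.727 d.
At 33.3 °C: 273 / (33.3 − 11.9) = 273 / 21.4 = 12.757 d.
Difference = |82.727 − 12.757| = 69.970 ≈ 70.0 days.

70.0 days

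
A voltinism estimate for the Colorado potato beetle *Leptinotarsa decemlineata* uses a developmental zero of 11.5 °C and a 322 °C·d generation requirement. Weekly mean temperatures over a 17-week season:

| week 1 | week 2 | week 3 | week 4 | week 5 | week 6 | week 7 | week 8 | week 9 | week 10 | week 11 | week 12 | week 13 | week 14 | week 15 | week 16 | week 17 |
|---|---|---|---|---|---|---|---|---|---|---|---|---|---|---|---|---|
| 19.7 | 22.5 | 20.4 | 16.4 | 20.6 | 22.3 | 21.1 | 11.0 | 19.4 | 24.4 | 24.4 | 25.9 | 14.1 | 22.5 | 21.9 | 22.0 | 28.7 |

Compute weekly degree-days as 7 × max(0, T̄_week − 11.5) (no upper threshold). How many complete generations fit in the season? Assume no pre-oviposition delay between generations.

Weekly DD (7 × max(0, T̄ − 11.5)): 57.4, 77.0, 62.3, 34.3, 63.7, 75.6, 67.2, 0.0, 55.3, 90.3, 90.3, 100.8, 18.2, 77.0, 72.8, 73.5, 120.4.
Season total = 1136.1 DD.
Complete generations = ⌊1136.1 / 322⌋ = 3.

3 generations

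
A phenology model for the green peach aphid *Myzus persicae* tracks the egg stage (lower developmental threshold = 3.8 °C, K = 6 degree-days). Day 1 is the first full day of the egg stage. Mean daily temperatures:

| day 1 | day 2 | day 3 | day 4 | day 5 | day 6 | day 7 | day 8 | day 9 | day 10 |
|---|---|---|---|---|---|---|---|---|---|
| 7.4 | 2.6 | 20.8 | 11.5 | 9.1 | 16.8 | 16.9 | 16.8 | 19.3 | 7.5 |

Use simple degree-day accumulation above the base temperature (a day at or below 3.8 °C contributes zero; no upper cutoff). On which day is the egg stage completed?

Daily DD above 3.8 °C: 3.6, 0.0, 17.0, 7.7, 5.3, 13.0, 13.1, 13.0, 15.5, 3.7.
Cumulative: 3.6, 3.6, 20.6, 28.3, 33.6, 46.6, 59.7, 72.7, 88.2, 91.9.
The total first reaches 6 DD on day 3.

day 3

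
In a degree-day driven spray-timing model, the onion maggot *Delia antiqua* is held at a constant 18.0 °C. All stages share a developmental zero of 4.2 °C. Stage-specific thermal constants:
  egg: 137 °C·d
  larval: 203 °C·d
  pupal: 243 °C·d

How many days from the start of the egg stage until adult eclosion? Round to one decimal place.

Daily accumulation at 18.0 °C = 18.0 − 4.2 = 13.8 DD/day.
Total K = 137 + 203 + 243 = 583 DD.
Total duration = 583 / 13.8 = 42.246 ≈ 42.2 days.

42.2 days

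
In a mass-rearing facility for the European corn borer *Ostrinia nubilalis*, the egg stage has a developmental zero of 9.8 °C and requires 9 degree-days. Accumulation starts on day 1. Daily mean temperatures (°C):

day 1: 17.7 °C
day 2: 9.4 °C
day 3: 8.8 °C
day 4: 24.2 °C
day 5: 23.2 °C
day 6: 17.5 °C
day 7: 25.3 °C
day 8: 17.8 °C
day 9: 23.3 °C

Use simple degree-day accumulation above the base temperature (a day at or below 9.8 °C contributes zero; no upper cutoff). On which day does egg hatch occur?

day 4

Daily DD above 9.8 °C: 7.9, 0.0, 0.0, 14.4, 13.4, 7.7, 15.5, 8.0, 13.5.
Cumulative: 7.9, 7.9, 7.9, 22.3, 35.7, 43.4, 58.9, 66.9, 80.4.
The total first reaches 9 DD on day 4.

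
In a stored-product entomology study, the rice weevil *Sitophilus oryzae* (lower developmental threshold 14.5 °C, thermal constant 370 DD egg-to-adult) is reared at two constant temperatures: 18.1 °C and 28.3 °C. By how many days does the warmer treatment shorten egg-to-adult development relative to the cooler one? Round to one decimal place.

At 18.1 °C: 370 / (18.1 − 14.5) = 370 / 3.6 = 102.778 d.
At 28.3 °C: 370 / (28.3 − 14.5) = 370 / 13.8 = 26.812 d.
Difference = |102.778 − 26.812| = 75.966 ≈ 76.0 days.

76.0 days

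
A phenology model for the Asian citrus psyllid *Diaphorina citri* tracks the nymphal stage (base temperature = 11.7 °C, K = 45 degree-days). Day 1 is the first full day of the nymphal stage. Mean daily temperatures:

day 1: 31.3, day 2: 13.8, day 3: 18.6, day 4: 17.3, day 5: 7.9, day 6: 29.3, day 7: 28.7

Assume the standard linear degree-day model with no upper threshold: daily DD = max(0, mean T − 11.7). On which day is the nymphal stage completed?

day 6

Daily DD above 11.7 °C: 19.6, 2.1, 6.9, 5.6, 0.0, 17.6, 17.0.
Cumulative: 19.6, 21.7, 28.6, 34.2, 34.2, 51.8, 68.8.
The total first reaches 45 DD on day 6.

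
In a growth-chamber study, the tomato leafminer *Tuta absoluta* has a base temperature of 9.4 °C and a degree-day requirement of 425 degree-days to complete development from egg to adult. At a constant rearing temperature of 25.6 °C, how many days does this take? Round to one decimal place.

Daily accumulation = 25.6 − 9.4 = 16.2 DD/day.
Duration = 425 / 16.2 = 26.235 ≈ 26.2 days.

26.2 days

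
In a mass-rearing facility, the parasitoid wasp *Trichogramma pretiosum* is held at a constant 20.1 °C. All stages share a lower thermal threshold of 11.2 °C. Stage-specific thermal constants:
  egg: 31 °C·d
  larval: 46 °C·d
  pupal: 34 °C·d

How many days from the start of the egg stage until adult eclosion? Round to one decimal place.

Daily accumulation at 20.1 °C = 20.1 − 11.2 = 8.9 DD/day.
Total K = 31 + 46 + 34 = 111 DD.
Total duration = 111 / 8.9 = 12.472 ≈ 12.5 days.

12.5 days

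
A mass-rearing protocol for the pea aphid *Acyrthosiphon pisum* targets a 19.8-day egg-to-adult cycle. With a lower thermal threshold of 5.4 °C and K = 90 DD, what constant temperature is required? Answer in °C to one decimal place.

Required daily accumulation = 90 / 19.8 = 4.545 DD/day.
T = T_base + 4.545 = 5.4 + 4.545 = 9.945 ≈ 9.9 °C.

9.9 °C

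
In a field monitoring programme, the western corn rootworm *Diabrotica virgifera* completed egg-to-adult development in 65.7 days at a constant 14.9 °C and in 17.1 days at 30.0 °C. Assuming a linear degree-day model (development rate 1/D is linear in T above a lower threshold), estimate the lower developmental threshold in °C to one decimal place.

Equal thermal constants: D₁(T₁ − T_b) = D₂(T₂ − T_b).
65.7·(14.9 − T_b) = 17.1·(30.0 − T_b)
T_b = (65.7·14.9 − 17.1·30.0) / (65.7 − 17.1) = 465.93 / 48.6 = 9.587 °C ≈ 9.6 °C.

9.6 °C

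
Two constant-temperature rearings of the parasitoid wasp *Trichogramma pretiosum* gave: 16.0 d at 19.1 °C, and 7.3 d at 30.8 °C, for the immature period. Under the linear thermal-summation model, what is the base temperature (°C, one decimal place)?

9.3 °C

Equal thermal constants: D₁(T₁ − T_b) = D₂(T₂ − T_b).
16.0·(19.1 − T_b) = 7.3·(30.8 − T_b)
T_b = (16.0·19.1 − 7.3·30.8) / (16.0 − 7.3) = 80.76 / 8.7 = 9.283 °C ≈ 9.3 °C.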